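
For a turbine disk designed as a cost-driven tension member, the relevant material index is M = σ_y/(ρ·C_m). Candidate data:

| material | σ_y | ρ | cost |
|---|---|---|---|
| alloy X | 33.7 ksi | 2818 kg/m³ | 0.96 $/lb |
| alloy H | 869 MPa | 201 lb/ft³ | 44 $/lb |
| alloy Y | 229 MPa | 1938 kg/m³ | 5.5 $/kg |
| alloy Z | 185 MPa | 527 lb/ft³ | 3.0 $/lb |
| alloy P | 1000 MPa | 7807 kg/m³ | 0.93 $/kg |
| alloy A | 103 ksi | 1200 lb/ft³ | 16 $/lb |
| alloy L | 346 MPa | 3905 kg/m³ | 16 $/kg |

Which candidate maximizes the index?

alloy P

Putting every candidate on a common basis:
  alloy X: σ_y = 232.4 MPa, ρ = 2818 kg/m³, cost = 2.116 $/kg
  alloy H: σ_y = 869.0 MPa, ρ = 3220 kg/m³, cost = 97.00 $/kg
  alloy Y: σ_y = 229.0 MPa, ρ = 1938 kg/m³, cost = 5.500 $/kg
  alloy Z: σ_y = 185.0 MPa, ρ = 8442 kg/m³, cost = 6.614 $/kg
  alloy P: σ_y = 1000 MPa, ρ = 7807 kg/m³, cost = 0.9300 $/kg
  alloy A: σ_y = 710.2 MPa, ρ = 19220 kg/m³, cost = 35.27 $/kg
  alloy L: σ_y = 346.0 MPa, ρ = 3905 kg/m³, cost = 16.00 $/kg
  alloy P: M = 138 kN·m per $
  alloy X: M = 39.0 kN·m per $
  alloy Y: M = 21.5 kN·m per $
  alloy L: M = 5.54 kN·m per $
  alloy Z: M = 3.31 kN·m per $
  alloy H: M = 2.78 kN·m per $
  alloy A: M = 1.05 kN·m per $
Highest index: alloy P.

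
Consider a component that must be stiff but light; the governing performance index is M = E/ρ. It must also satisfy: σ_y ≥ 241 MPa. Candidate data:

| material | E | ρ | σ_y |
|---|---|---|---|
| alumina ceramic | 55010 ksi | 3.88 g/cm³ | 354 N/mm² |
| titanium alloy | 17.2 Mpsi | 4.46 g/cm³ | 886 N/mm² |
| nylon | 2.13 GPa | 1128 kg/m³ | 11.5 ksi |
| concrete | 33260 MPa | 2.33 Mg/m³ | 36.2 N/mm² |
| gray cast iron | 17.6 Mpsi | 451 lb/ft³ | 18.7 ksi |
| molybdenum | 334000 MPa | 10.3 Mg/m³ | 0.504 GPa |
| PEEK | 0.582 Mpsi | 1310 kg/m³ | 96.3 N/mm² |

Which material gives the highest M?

alumina ceramic

Screen on constraints: σ_y ≥ 241 MPa. Survivors: alumina ceramic, titanium alloy, molybdenum.
Putting every candidate on a common basis:
  alumina ceramic: E = 379.3 GPa, ρ = 3880 kg/m³
  titanium alloy: E = 118.6 GPa, ρ = 4460 kg/m³
  molybdenum: E = 334.0 GPa, ρ = 10300 kg/m³
  alumina ceramic: M = 97.8 MN·m/kg
  molybdenum: M = 32.4 MN·m/kg
  titanium alloy: M = 26.6 MN·m/kg
Alumina ceramic ranks first.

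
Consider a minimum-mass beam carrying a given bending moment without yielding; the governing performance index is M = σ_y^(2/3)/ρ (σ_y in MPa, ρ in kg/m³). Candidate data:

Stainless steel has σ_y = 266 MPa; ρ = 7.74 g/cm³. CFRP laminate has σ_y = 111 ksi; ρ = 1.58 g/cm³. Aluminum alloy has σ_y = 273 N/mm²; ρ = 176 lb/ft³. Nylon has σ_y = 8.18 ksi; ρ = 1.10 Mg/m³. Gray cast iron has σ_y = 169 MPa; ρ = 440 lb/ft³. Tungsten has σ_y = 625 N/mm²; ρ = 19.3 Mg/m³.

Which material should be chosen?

In SI units:
  stainless steel: σ_y = 266.0 MPa, ρ = 7740 kg/m³
  CFRP laminate: σ_y = 765.3 MPa, ρ = 1580 kg/m³
  aluminum alloy: σ_y = 273.0 MPa, ρ = 2819 kg/m³
  nylon: σ_y = 56.40 MPa, ρ = 1100 kg/m³
  gray cast iron: σ_y = 169.0 MPa, ρ = 7048 kg/m³
  tungsten: σ_y = 625.0 MPa, ρ = 19300 kg/m³
  CFRP laminate: M = 53.0×10⁻³
  aluminum alloy: M = 14.9×10⁻³
  nylon: M = 13.4×10⁻³
  stainless steel: M = 5.34×10⁻³
  gray cast iron: M = 4.34×10⁻³
  tungsten: M = 3.79×10⁻³
Highest index: CFRP laminate.

CFRP laminate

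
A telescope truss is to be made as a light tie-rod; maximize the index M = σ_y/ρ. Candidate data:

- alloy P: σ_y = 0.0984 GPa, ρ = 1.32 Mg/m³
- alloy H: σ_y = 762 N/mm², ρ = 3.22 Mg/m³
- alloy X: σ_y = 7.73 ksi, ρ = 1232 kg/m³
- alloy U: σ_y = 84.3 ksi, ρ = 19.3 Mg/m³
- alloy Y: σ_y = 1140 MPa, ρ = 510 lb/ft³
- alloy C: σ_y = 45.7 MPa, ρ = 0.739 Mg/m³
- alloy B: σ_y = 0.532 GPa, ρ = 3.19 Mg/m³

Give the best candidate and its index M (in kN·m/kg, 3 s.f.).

alloy H, M = 237 kN·m/kg

After converting to SI:
  alloy P: σ_y = 98.40 MPa, ρ = 1320 kg/m³
  alloy H: σ_y = 762.0 MPa, ρ = 3220 kg/m³
  alloy X: σ_y = 53.30 MPa, ρ = 1232 kg/m³
  alloy U: σ_y = 581.2 MPa, ρ = 19300 kg/m³
  alloy Y: σ_y = 1140 MPa, ρ = 8169 kg/m³
  alloy C: σ_y = 45.70 MPa, ρ = 739.0 kg/m³
  alloy B: σ_y = 532.0 MPa, ρ = 3190 kg/m³
  alloy H: M = 237 kN·m/kg
  alloy B: M = 167 kN·m/kg
  alloy Y: M = 140 kN·m/kg
  alloy P: M = 74.5 kN·m/kg
  alloy C: M = 61.8 kN·m/kg
  alloy X: M = 43.3 kN·m/kg
  alloy U: M = 30.1 kN·m/kg
The maximum is for alloy H.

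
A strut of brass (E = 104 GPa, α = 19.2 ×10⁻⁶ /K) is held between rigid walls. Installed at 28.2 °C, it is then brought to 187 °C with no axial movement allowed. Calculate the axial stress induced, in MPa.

317 MPa

ΔT = 158.8 K. Constrained thermal stress σ = E·α·ΔT = 104.0×10³ MPa × 19.2×10⁻⁶ × 158.8 = 317 MPa (compressive).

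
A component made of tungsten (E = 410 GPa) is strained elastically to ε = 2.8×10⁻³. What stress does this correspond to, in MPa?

1150 MPa

σ = E·ε = 410000 MPa × 2.8×10⁻³ = 1150 MPa.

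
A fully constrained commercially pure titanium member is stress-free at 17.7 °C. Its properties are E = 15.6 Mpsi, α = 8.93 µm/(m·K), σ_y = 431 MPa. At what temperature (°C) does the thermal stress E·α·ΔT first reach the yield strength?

466 °C

E = 15.6 Mpsi = 107.6 GPa.
E·α·ΔT = 431.0 MPa ⇒ ΔT = 431.0 / (107.6×10³ × 8.93×10⁻⁶) = 448.7 K.
T = 17.7 + 448.7 = 466.4 °C.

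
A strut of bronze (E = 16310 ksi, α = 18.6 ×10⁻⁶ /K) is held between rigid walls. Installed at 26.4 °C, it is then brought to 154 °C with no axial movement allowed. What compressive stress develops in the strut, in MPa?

E = 16310 ksi = 112.5 GPa.
ΔT = 127.6 K. Constrained thermal stress σ = E·α·ΔT = 112.5×10³ MPa × 18.6×10⁻⁶ × 127.6 = 267 MPa (compressive).

267 MPa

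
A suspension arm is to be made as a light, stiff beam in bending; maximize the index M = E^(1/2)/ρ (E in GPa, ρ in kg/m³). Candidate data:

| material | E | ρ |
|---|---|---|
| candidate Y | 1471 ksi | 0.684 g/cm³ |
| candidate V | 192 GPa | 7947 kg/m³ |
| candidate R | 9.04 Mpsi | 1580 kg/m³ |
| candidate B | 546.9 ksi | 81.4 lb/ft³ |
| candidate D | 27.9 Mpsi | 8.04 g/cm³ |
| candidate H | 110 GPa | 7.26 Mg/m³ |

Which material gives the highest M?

Normalizing units and computing the index:
  candidate Y: E = 10.14 GPa, ρ = 684.0 kg/m³
  candidate V: E = 192.0 GPa, ρ = 7947 kg/m³
  candidate R: E = 62.33 GPa, ρ = 1580 kg/m³
  candidate B: E = 3.771 GPa, ρ = 1304 kg/m³
  candidate D: E = 192.4 GPa, ρ = 8040 kg/m³
  candidate H: E = 110.0 GPa, ρ = 7260 kg/m³
  candidate R: M = 5.00×10⁻³
  candidate Y: M = 4.66×10⁻³
  candidate V: M = 1.74×10⁻³
  candidate D: M = 1.73×10⁻³
  candidate B: M = 1.49×10⁻³
  candidate H: M = 1.44×10⁻³
Highest index: candidate R.

candidate R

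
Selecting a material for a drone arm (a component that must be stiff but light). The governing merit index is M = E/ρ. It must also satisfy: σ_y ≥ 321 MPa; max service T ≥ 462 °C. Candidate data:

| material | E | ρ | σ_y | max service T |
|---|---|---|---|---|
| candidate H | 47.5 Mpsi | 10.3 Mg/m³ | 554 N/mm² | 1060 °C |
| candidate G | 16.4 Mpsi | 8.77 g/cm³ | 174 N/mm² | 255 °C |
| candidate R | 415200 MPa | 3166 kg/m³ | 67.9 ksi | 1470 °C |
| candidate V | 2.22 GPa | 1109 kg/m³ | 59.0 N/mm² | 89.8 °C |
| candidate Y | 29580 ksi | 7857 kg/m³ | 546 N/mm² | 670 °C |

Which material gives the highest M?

Screen on constraints: σ_y ≥ 321 MPa; max service T ≥ 462 °C. Survivors: candidate H, candidate R, candidate Y.
Convert each candidate to consistent units, then evaluate M:
  candidate H: E = 327.5 GPa, ρ = 10300 kg/m³
  candidate R: E = 415.2 GPa, ρ = 3166 kg/m³
  candidate Y: E = 203.9 GPa, ρ = 7857 kg/m³
  candidate R: M = 131 MN·m/kg
  candidate H: M = 31.8 MN·m/kg
  candidate Y: M = 26.0 MN·m/kg
Candidate R ranks first.

candidate R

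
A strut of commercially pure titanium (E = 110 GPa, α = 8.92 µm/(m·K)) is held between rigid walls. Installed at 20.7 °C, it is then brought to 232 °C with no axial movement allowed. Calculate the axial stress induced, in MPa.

207 MPa

ΔT = 211.3 K. Constrained thermal stress σ = E·α·ΔT = 110.0×10³ MPa × 8.92×10⁻⁶ × 211.3 = 207 MPa (compressive).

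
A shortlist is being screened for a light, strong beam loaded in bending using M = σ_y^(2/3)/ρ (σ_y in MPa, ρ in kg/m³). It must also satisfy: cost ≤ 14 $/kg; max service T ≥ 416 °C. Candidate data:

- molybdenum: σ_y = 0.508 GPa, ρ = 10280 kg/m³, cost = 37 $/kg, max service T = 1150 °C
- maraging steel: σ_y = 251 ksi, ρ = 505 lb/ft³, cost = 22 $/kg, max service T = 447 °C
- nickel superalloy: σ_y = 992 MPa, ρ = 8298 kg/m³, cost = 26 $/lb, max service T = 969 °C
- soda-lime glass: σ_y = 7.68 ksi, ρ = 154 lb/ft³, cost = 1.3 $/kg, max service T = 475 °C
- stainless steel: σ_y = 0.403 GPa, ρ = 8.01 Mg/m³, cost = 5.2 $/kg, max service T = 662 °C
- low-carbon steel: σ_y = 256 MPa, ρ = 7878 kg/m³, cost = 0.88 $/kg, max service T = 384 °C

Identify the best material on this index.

stainless steel

Screen on constraints: cost ≤ 14 $/kg; max service T ≥ 416 °C. Survivors: soda-lime glass, stainless steel.
In SI units:
  soda-lime glass: σ_y = 52.95 MPa, ρ = 2467 kg/m³
  stainless steel: σ_y = 403.0 MPa, ρ = 8010 kg/m³
  stainless steel: M = 6.81×10⁻³
  soda-lime glass: M = 5.72×10⁻³
Highest index: stainless steel.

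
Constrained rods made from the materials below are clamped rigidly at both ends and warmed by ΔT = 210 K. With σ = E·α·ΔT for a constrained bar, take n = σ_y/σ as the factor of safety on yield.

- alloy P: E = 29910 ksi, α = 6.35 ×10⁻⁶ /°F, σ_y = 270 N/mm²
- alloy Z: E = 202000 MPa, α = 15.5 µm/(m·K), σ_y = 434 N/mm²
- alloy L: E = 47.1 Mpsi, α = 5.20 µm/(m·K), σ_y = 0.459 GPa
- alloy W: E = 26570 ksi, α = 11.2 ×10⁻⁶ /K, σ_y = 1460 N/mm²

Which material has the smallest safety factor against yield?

alloy P

With everything in SI (GPa, ×10⁻⁶/K, MPa):
  alloy P: E = 206.2, α = 11.4, σ_y = 270.0 → σ = 495 MPa, n = 0.545
  alloy Z: E = 202.0, α = 15.5, σ_y = 434.0 → σ = 658 MPa, n = 0.660
  alloy L: E = 324.7, α = 5.20, σ_y = 459.0 → σ = 355 MPa, n = 1.29
  alloy W: E = 183.2, α = 11.2, σ_y = 1460 → σ = 431 MPa, n = 3.39
Smallest n: alloy P with n = 0.545.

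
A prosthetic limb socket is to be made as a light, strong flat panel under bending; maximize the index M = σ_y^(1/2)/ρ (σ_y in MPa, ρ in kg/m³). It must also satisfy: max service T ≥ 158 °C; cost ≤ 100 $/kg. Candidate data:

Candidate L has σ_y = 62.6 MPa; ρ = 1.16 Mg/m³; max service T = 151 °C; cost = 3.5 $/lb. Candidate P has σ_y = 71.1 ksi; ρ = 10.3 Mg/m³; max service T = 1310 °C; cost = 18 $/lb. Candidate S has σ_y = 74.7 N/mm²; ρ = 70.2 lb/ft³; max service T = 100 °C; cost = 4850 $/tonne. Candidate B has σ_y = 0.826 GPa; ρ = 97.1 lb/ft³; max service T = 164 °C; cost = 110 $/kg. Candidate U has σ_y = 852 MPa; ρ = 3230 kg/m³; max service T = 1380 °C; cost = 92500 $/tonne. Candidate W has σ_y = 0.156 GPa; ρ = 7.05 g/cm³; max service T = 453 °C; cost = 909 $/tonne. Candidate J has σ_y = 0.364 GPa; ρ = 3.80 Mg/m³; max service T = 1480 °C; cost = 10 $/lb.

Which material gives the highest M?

candidate U

Screen on constraints: max service T ≥ 158 °C; cost ≤ 100 $/kg. Survivors: candidate P, candidate U, candidate W, candidate J.
Normalizing units and computing the index:
  candidate P: σ_y = 490.2 MPa, ρ = 10300 kg/m³
  candidate U: σ_y = 852.0 MPa, ρ = 3230 kg/m³
  candidate W: σ_y = 156.0 MPa, ρ = 7050 kg/m³
  candidate J: σ_y = 364.0 MPa, ρ = 3800 kg/m³
  candidate U: M = 9.04×10⁻³
  candidate J: M = 5.02×10⁻³
  candidate P: M = 2.15×10⁻³
  candidate W: M = 1.77×10⁻³
The maximum is for candidate U.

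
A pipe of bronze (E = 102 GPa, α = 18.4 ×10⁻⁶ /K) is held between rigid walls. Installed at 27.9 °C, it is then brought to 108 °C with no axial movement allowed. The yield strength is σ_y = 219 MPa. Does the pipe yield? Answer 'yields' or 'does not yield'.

ΔT = 80.10 K. Constrained thermal stress σ = E·α·ΔT = 102.0×10³ MPa × 18.4×10⁻⁶ × 80.10 = 150 MPa (compressive).
Compare to σ_y = 219 MPa: σ < σ_y, so it does not yield.

does not yield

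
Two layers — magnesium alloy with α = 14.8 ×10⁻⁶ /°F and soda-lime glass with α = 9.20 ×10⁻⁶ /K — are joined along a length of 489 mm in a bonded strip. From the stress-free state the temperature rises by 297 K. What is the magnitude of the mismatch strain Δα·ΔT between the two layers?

5.18×10⁻³

magnesium alloy: α = 14.8×10⁻⁶/°F × 9/5 = 26.6×10⁻⁶/K.
Δα = |26.6 − 9.20|×10⁻⁶/K = 17.4×10⁻⁶/K.
Mismatch strain = Δα·ΔT = 17.4×10⁻⁶ × 297.0 = 5.18×10⁻³.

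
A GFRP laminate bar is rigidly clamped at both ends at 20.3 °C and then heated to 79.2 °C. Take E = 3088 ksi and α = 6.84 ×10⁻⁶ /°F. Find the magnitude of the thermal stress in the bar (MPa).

E = 3088 ksi = 21.29 GPa.
α = 6.84×10⁻⁶/°F × 9/5 = 12.3×10⁻⁶/K.
ΔT = 58.90 K. Constrained thermal stress σ = E·α·ΔT = 21.29×10³ MPa × 12.3×10⁻⁶ × 58.90 = 15.4 MPa (compressive).

15.4 MPa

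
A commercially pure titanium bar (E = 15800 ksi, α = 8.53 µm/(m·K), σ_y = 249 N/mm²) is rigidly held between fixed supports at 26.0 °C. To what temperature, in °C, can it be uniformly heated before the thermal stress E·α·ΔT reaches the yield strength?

E = 15800 ksi = 108.9 GPa.
σ_y = 249 N/mm² = 249.0 MPa.
E·α·ΔT = 249.0 MPa ⇒ ΔT = 249.0 / (108.9×10³ × 8.53×10⁻⁶) = 268.0 K.
T = 26.0 + 268.0 = 294.0 °C.

294 °C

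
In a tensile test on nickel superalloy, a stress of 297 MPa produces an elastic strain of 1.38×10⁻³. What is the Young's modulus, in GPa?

E = σ/ε = 297 MPa / 1.38×10⁻³ = 215200 MPa = 215 GPa.

215 GPa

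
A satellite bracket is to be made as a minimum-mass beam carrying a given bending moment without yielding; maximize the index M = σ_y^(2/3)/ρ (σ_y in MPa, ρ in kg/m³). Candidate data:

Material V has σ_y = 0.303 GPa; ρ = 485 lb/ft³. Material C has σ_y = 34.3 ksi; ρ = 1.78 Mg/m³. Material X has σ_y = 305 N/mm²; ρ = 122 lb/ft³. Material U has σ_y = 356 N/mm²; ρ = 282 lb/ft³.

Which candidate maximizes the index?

Normalizing units and computing the index:
  material V: σ_y = 303.0 MPa, ρ = 7769 kg/m³
  material C: σ_y = 236.5 MPa, ρ = 1780 kg/m³
  material X: σ_y = 305.0 MPa, ρ = 1954 kg/m³
  material U: σ_y = 356.0 MPa, ρ = 4517 kg/m³
  material X: M = 23.2×10⁻³
  material C: M = 21.5×10⁻³
  material U: M = 11.1×10⁻³
  material V: M = 5.81×10⁻³
Material X ranks first.

material X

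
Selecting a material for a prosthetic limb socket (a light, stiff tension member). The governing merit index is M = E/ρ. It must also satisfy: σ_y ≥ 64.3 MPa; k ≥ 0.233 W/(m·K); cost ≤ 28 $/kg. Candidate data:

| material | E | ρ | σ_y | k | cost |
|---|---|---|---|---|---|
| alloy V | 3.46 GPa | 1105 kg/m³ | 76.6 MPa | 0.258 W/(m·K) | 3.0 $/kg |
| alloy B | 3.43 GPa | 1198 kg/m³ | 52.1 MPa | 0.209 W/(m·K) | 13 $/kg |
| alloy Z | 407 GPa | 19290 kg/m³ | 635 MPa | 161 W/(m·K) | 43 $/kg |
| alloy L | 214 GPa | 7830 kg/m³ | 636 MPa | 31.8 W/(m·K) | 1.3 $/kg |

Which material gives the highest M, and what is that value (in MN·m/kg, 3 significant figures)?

alloy L, M = 27.3 MN·m/kg

Screen on constraints: σ_y ≥ 64.3 MPa; k ≥ 0.233 W/(m·K); cost ≤ 28 $/kg. Survivors: alloy V, alloy L.
Per-candidate index values:
  alloy L: M = 27.3 MN·m/kg
  alloy V: M = 3.13 MN·m/kg
Alloy L has the largest M.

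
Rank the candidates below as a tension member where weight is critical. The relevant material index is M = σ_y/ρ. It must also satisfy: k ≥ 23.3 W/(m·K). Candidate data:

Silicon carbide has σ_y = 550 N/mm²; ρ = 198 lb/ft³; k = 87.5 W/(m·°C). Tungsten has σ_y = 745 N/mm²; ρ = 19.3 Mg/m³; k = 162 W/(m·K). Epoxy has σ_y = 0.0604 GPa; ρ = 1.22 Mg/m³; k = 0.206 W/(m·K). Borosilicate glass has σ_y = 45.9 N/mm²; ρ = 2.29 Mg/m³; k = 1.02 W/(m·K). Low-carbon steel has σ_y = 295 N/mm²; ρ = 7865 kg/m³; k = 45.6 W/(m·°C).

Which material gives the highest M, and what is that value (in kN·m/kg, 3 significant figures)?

Screen on constraints: k ≥ 23.3 W/(m·K). Survivors: silicon carbide, tungsten, low-carbon steel.
After converting to SI:
  silicon carbide: σ_y = 550.0 MPa, ρ = 3172 kg/m³
  tungsten: σ_y = 745.0 MPa, ρ = 19300 kg/m³
  low-carbon steel: σ_y = 295.0 MPa, ρ = 7865 kg/m³
  silicon carbide: M = 173 kN·m/kg
  tungsten: M = 38.6 kN·m/kg
  low-carbon steel: M = 37.5 kN·m/kg
Highest index: silicon carbide.

silicon carbide, M = 173 kN·m/kg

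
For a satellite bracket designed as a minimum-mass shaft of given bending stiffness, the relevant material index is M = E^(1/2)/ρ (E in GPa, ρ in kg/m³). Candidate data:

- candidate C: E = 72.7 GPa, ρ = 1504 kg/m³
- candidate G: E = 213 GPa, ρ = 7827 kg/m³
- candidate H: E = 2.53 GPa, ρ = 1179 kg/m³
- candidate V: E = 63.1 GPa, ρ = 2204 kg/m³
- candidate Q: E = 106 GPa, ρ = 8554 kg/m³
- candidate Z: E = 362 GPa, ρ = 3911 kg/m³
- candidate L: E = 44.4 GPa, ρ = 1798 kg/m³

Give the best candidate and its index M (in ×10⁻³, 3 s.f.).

candidate C, M = 5.67×10⁻³

Per-candidate index values:
  candidate C: M = 5.67×10⁻³
  candidate Z: M = 4.86×10⁻³
  candidate L: M = 3.71×10⁻³
  candidate V: M = 3.60×10⁻³
  candidate G: M = 1.86×10⁻³
  candidate H: M = 1.35×10⁻³
  candidate Q: M = 1.20×10⁻³
Highest index: candidate C.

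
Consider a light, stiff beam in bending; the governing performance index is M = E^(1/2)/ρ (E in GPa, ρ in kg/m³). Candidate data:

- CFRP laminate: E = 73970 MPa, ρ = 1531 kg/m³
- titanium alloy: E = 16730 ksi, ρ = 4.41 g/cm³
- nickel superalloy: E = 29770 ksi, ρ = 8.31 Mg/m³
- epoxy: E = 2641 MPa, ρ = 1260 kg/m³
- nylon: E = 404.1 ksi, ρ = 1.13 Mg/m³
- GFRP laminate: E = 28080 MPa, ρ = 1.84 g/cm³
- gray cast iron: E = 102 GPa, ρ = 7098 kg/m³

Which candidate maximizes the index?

CFRP laminate

After converting to SI:
  CFRP laminate: E = 73.97 GPa, ρ = 1531 kg/m³
  titanium alloy: E = 115.3 GPa, ρ = 4410 kg/m³
  nickel superalloy: E = 205.3 GPa, ρ = 8310 kg/m³
  epoxy: E = 2.641 GPa, ρ = 1260 kg/m³
  nylon: E = 2.786 GPa, ρ = 1130 kg/m³
  GFRP laminate: E = 28.08 GPa, ρ = 1840 kg/m³
  gray cast iron: E = 102.0 GPa, ρ = 7098 kg/m³
  CFRP laminate: M = 5.62×10⁻³
  GFRP laminate: M = 2.88×10⁻³
  titanium alloy: M = 2.44×10⁻³
  nickel superalloy: M = 1.72×10⁻³
  nylon: M = 1.48×10⁻³
  gray cast iron: M = 1.42×10⁻³
  epoxy: M = 1.29×10⁻³
The maximum is for CFRP laminate.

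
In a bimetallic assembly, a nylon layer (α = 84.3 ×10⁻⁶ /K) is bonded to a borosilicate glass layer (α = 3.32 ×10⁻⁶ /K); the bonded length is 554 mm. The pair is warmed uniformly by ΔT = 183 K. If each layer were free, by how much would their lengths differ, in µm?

Δα = |84.3 − 3.32|×10⁻⁶/K = 81.0×10⁻⁶/K.
ΔL_mismatch = Δα·L·ΔT = 81.0×10⁻⁶ × 554.0 mm × 183.0 K = 8210 µm.

8210 µm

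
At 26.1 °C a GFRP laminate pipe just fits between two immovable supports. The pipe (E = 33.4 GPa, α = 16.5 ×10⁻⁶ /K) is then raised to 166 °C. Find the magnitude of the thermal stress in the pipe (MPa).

77.1 MPa

ΔT = 139.9 K. Constrained thermal stress σ = E·α·ΔT = 33.40×10³ MPa × 16.5×10⁻⁶ × 139.9 = 77.1 MPa (compressive).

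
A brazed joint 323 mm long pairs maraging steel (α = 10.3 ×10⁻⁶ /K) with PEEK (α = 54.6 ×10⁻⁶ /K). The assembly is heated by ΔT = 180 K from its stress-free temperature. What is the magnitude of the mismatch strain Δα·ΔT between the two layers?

Δα = |10.3 − 54.6|×10⁻⁶/K = 44.3×10⁻⁶/K.
Mismatch strain = Δα·ΔT = 44.3×10⁻⁶ × 180.0 = 7.97×10⁻³.

7.97×10⁻³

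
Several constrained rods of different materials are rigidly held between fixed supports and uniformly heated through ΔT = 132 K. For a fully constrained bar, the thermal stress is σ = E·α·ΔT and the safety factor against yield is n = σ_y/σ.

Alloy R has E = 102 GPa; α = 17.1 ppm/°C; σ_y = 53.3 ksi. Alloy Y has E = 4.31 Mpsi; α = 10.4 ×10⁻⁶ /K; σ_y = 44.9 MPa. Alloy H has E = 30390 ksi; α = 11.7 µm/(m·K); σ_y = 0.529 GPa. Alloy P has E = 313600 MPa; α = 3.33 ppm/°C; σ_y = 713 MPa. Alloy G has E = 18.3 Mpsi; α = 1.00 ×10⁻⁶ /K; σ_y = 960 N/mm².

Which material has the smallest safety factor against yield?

alloy Y

Converting E to GPa, α to ×10⁻⁶/K, σ_y to MPa, then σ and n for each:
  alloy R: E = 102.0, α = 17.1, σ_y = 367.5 → σ = 230 MPa, n = 1.60
  alloy Y: E = 29.72, α = 10.4, σ_y = 44.90 → σ = 40.8 MPa, n = 1.10
  alloy H: E = 209.5, α = 11.7, σ_y = 529.0 → σ = 324 MPa, n = 1.63
  alloy P: E = 313.6, α = 3.33, σ_y = 713.0 → σ = 138 MPa, n = 5.17
  alloy G: E = 126.2, α = 1.00, σ_y = 960.0 → σ = 16.7 MPa, n = 57.6
The minimum is alloy Y at n = 1.10.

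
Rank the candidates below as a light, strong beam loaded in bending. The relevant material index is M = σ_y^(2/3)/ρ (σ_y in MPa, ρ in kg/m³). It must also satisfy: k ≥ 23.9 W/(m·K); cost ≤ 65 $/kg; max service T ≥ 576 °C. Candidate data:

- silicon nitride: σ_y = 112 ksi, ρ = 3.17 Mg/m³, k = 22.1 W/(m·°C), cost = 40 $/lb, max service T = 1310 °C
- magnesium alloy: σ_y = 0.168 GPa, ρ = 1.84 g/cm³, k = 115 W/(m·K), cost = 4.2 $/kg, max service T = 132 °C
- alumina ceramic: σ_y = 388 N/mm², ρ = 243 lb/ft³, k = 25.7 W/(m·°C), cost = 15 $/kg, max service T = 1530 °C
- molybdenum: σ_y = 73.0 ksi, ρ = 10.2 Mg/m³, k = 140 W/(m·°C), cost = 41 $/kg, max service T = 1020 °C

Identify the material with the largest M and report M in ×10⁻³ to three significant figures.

alumina ceramic, M = 13.7×10⁻³

Screen on constraints: k ≥ 23.9 W/(m·K); cost ≤ 65 $/kg; max service T ≥ 576 °C. Survivors: alumina ceramic, molybdenum.
Putting every candidate on a common basis:
  alumina ceramic: σ_y = 388.0 MPa, ρ = 3892 kg/m³
  molybdenum: σ_y = 503.3 MPa, ρ = 10200 kg/m³
  alumina ceramic: M = 13.7×10⁻³
  molybdenum: M = 6.20×10⁻³
Alumina ceramic has the largest M.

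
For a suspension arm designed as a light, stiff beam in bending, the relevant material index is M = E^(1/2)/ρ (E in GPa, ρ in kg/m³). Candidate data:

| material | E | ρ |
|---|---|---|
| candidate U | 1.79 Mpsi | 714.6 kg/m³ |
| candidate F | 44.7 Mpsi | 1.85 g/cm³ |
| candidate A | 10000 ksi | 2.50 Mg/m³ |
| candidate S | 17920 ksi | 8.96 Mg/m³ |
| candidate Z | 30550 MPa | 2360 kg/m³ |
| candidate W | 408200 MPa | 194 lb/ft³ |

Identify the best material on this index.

candidate F

Convert each candidate to consistent units, then evaluate M:
  candidate U: E = 12.34 GPa, ρ = 714.6 kg/m³
  candidate F: E = 308.2 GPa, ρ = 1850 kg/m³
  candidate A: E = 68.95 GPa, ρ = 2500 kg/m³
  candidate S: E = 123.6 GPa, ρ = 8960 kg/m³
  candidate Z: E = 30.55 GPa, ρ = 2360 kg/m³
  candidate W: E = 408.2 GPa, ρ = 3108 kg/m³
  candidate F: M = 9.49×10⁻³
  candidate W: M = 6.50×10⁻³
  candidate U: M = 4.92×10⁻³
  candidate A: M = 3.32×10⁻³
  candidate Z: M = 2.34×10⁻³
  candidate S: M = 1.24×10⁻³
The maximum is for candidate F.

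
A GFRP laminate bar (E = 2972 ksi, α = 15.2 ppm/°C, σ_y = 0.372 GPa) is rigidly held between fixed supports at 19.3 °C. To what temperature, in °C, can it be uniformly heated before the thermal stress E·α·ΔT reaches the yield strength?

1210 °C

E = 2972 ksi = 20.49 GPa.
σ_y = 0.372 GPa = 372.0 MPa.
E·α·ΔT = 372.0 MPa ⇒ ΔT = 372.0 / (20.49×10³ × 15.2×10⁻⁶) = 1194 K.
T = 19.3 + 1194 = 1214 °C.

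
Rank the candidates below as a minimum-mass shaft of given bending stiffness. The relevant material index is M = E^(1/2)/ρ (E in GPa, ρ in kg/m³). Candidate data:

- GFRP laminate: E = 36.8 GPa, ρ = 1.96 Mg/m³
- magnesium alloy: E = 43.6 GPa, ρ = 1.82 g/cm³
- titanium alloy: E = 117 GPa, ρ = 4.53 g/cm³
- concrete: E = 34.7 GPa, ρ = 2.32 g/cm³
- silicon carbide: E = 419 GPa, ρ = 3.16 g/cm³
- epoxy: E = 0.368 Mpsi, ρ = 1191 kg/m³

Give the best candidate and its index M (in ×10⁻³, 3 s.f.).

silicon carbide, M = 6.48×10⁻³

Normalizing units and computing the index:
  GFRP laminate: E = 36.80 GPa, ρ = 1960 kg/m³
  magnesium alloy: E = 43.60 GPa, ρ = 1820 kg/m³
  titanium alloy: E = 117.0 GPa, ρ = 4530 kg/m³
  concrete: E = 34.70 GPa, ρ = 2320 kg/m³
  silicon carbide: E = 419.0 GPa, ρ = 3160 kg/m³
  epoxy: E = 2.537 GPa, ρ = 1191 kg/m³
  silicon carbide: M = 6.48×10⁻³
  magnesium alloy: M = 3.63×10⁻³
  GFRP laminate: M = 3.10×10⁻³
  concrete: M = 2.54×10⁻³
  titanium alloy: M = 2.39×10⁻³
  epoxy: M = 1.34×10⁻³
Silicon carbide has the largest M.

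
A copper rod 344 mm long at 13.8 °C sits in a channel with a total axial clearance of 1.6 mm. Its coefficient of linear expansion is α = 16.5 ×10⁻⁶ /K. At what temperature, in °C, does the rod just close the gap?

α·L₀·ΔT = 1.6 mm ⇒ ΔT = 1.6 / (16.5×10⁻⁶ × 344.0) = 281.9 K.
T = 13.8 + 281.9 = 295.7 °C.

296 °C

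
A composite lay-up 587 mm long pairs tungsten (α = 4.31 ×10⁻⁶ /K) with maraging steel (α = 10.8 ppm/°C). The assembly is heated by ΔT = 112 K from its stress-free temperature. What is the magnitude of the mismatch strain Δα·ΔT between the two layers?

7.27×10⁻⁴

Δα = |4.31 − 10.8|×10⁻⁶/K = 6.49×10⁻⁶/K.
Mismatch strain = Δα·ΔT = 6.49×10⁻⁶ × 112.0 = 7.27×10⁻⁴.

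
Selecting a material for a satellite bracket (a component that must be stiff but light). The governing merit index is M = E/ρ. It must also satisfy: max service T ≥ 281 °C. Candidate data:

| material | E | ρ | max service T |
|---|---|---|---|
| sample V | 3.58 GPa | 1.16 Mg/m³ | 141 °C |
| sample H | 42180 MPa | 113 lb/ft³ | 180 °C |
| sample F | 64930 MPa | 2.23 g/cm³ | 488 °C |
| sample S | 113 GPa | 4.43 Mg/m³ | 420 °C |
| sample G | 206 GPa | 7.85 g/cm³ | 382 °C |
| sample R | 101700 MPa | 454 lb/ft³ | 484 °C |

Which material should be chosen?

sample F

Screen on constraints: max service T ≥ 281 °C. Survivors: sample F, sample S, sample G, sample R.
In SI units:
  sample F: E = 64.93 GPa, ρ = 2230 kg/m³
  sample S: E = 113.0 GPa, ρ = 4430 kg/m³
  sample G: E = 206.0 GPa, ρ = 7850 kg/m³
  sample R: E = 101.7 GPa, ρ = 7272 kg/m³
  sample F: M = 29.1 MN·m/kg
  sample G: M = 26.2 MN·m/kg
  sample S: M = 25.5 MN·m/kg
  sample R: M = 14.0 MN·m/kg
Sample F has the largest M.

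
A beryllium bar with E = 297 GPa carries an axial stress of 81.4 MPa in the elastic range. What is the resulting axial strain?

ε = σ/E = 81.4 / 297000 = 2.74×10⁻⁴.

2.74×10⁻⁴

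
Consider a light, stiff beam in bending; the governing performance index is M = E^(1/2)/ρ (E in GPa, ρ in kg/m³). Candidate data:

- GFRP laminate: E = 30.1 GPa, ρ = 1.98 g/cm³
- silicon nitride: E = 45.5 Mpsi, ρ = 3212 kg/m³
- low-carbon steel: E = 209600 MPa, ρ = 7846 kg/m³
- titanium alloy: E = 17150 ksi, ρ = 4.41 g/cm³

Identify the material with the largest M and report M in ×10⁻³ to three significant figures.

silicon nitride, M = 5.51×10⁻³

Normalizing units and computing the index:
  GFRP laminate: E = 30.10 GPa, ρ = 1980 kg/m³
  silicon nitride: E = 313.7 GPa, ρ = 3212 kg/m³
  low-carbon steel: E = 209.6 GPa, ρ = 7846 kg/m³
  titanium alloy: E = 118.2 GPa, ρ = 4410 kg/m³
  silicon nitride: M = 5.51×10⁻³
  GFRP laminate: M = 2.77×10⁻³
  titanium alloy: M = 2.47×10⁻³
  low-carbon steel: M = 1.85×10⁻³
Highest index: silicon nitride.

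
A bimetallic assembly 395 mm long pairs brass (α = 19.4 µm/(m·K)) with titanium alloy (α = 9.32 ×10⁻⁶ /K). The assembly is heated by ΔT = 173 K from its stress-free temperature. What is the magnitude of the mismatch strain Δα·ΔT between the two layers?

Δα = |19.4 − 9.32|×10⁻⁶/K = 10.1×10⁻⁶/K.
Mismatch strain = Δα·ΔT = 10.1×10⁻⁶ × 173.0 = 1.74×10⁻³.

1.74×10⁻³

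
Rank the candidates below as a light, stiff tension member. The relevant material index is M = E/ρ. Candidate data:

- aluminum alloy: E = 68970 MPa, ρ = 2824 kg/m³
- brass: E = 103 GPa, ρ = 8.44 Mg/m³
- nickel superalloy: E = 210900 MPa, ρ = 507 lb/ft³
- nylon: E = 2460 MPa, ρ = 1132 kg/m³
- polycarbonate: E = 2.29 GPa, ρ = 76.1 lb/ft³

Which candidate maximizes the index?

After converting to SI:
  aluminum alloy: E = 68.97 GPa, ρ = 2824 kg/m³
  brass: E = 103.0 GPa, ρ = 8440 kg/m³
  nickel superalloy: E = 210.9 GPa, ρ = 8121 kg/m³
  nylon: E = 2.460 GPa, ρ = 1132 kg/m³
  polycarbonate: E = 2.290 GPa, ρ = 1219 kg/m³
  nickel superalloy: M = 26.0 MN·m/kg
  aluminum alloy: M = 24.4 MN·m/kg
  brass: M = 12.2 MN·m/kg
  nylon: M = 2.17 MN·m/kg
  polycarbonate: M = 1.88 MN·m/kg
The maximum is for nickel superalloy.

nickel superalloy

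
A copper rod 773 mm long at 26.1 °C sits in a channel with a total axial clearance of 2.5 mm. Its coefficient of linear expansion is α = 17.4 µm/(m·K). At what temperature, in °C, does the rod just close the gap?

212 °C

α·L₀·ΔT = 2.5 mm ⇒ ΔT = 2.5 / (17.4×10⁻⁶ × 773.0) = 185.9 K.
T = 26.1 + 185.9 = 212.0 °C.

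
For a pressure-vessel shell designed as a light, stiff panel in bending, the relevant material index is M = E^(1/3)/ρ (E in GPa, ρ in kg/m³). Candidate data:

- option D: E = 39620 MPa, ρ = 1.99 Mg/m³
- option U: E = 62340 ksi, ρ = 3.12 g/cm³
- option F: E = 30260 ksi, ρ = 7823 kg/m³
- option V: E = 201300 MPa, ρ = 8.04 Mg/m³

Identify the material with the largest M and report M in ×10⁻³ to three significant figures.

option U, M = 2.42×10⁻³

Putting every candidate on a common basis:
  option D: E = 39.62 GPa, ρ = 1990 kg/m³
  option U: E = 429.8 GPa, ρ = 3120 kg/m³
  option F: E = 208.6 GPa, ρ = 7823 kg/m³
  option V: E = 201.3 GPa, ρ = 8040 kg/m³
  option U: M = 2.42×10⁻³
  option D: M = 1.71×10⁻³
  option F: M = 0.758×10⁻³
  option V: M = 0.729×10⁻³
Option U ranks first.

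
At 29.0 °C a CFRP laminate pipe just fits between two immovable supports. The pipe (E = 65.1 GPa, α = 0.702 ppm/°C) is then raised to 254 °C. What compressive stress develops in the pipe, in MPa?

10.3 MPa

ΔT = 225.0 K. Constrained thermal stress σ = E·α·ΔT = 65.10×10³ MPa × 0.702×10⁻⁶ × 225.0 = 10.3 MPa (compressive).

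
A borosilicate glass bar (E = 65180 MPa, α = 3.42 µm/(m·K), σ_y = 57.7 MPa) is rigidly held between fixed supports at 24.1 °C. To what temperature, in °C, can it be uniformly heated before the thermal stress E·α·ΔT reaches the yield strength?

283 °C

E = 65180 MPa = 65.18 GPa.
E·α·ΔT = 57.70 MPa ⇒ ΔT = 57.70 / (65.18×10³ × 3.42×10⁻⁶) = 258.8 K.
T = 24.1 + 258.8 = 282.9 °C.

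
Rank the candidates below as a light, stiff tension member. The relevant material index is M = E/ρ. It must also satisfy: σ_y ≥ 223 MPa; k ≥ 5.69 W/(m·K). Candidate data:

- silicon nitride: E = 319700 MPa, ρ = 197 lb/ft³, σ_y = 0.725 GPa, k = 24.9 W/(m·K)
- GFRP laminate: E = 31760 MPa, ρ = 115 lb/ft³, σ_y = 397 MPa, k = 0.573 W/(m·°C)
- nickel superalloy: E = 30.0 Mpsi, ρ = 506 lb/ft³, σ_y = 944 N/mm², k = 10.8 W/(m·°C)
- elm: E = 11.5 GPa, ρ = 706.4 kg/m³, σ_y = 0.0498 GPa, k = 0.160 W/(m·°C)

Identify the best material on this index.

Screen on constraints: σ_y ≥ 223 MPa; k ≥ 5.69 W/(m·K). Survivors: silicon nitride, nickel superalloy.
Convert each candidate to consistent units, then evaluate M:
  silicon nitride: E = 319.7 GPa, ρ = 3156 kg/m³
  nickel superalloy: E = 206.8 GPa, ρ = 8105 kg/m³
  silicon nitride: M = 101 MN·m/kg
  nickel superalloy: M = 25.5 MN·m/kg
Silicon nitride has the largest M.

silicon nitride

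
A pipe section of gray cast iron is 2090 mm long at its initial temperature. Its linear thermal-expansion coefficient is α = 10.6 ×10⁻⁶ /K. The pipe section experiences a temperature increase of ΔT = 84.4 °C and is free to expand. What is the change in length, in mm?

1.87 mm

ΔL = α·L₀·ΔT = 10.6×10⁻⁶ × 2090 mm × 84.40 K = 1.87 mm.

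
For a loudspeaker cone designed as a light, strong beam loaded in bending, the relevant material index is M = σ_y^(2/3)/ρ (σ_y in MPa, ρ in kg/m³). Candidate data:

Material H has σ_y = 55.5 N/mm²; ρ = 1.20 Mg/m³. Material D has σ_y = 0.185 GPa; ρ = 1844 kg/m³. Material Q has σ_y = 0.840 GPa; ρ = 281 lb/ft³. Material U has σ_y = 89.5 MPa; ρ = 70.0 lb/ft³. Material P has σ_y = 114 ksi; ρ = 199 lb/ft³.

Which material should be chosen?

material P

Putting every candidate on a common basis:
  material H: σ_y = 55.50 MPa, ρ = 1200 kg/m³
  material D: σ_y = 185.0 MPa, ρ = 1844 kg/m³
  material Q: σ_y = 840.0 MPa, ρ = 4501 kg/m³
  material U: σ_y = 89.50 MPa, ρ = 1121 kg/m³
  material P: σ_y = 786.0 MPa, ρ = 3188 kg/m³
  material P: M = 26.7×10⁻³
  material Q: M = 19.8×10⁻³
  material U: M = 17.8×10⁻³
  material D: M = 17.6×10⁻³
  material H: M = 12.1×10⁻³
Material P ranks first.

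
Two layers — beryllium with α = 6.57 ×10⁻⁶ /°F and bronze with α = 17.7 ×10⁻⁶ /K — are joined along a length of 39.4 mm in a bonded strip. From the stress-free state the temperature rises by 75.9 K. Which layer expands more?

bronze

beryllium: α = 6.57×10⁻⁶/°F × 9/5 = 11.8×10⁻⁶/K.
α(beryllium) = 11.8×10⁻⁶/K vs α(bronze) = 17.7×10⁻⁶/K.
Higher α expands more for the same ΔT: bronze.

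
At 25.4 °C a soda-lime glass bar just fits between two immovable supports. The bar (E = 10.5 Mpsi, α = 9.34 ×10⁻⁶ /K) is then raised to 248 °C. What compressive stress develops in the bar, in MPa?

151 MPa

E = 10.5 Mpsi = 72.39 GPa.
ΔT = 222.6 K. Constrained thermal stress σ = E·α·ΔT = 72.39×10³ MPa × 9.34×10⁻⁶ × 222.6 = 151 MPa (compressive).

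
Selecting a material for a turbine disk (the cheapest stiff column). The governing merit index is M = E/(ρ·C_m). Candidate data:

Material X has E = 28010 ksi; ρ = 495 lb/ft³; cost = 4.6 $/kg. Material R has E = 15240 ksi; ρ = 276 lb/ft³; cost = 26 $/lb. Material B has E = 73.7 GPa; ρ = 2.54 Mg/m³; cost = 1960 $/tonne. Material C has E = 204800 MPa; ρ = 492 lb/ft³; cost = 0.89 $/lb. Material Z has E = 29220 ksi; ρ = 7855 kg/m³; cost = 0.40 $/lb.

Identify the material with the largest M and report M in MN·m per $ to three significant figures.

After converting to SI:
  material X: E = 193.1 GPa, ρ = 7929 kg/m³, cost = 4.600 $/kg
  material R: E = 105.1 GPa, ρ = 4421 kg/m³, cost = 57.32 $/kg
  material B: E = 73.70 GPa, ρ = 2540 kg/m³, cost = 1.960 $/kg
  material C: E = 204.8 GPa, ρ = 7881 kg/m³, cost = 1.962 $/kg
  material Z: E = 201.5 GPa, ρ = 7855 kg/m³, cost = 0.8818 $/kg
  material Z: M = 29.1 MN·m per $
  material B: M = 14.8 MN·m per $
  material C: M = 13.2 MN·m per $
  material X: M = 5.29 MN·m per $
  material R: M = 0.415 MN·m per $
Material Z has the largest M.

material Z, M = 29.1 MN·m per $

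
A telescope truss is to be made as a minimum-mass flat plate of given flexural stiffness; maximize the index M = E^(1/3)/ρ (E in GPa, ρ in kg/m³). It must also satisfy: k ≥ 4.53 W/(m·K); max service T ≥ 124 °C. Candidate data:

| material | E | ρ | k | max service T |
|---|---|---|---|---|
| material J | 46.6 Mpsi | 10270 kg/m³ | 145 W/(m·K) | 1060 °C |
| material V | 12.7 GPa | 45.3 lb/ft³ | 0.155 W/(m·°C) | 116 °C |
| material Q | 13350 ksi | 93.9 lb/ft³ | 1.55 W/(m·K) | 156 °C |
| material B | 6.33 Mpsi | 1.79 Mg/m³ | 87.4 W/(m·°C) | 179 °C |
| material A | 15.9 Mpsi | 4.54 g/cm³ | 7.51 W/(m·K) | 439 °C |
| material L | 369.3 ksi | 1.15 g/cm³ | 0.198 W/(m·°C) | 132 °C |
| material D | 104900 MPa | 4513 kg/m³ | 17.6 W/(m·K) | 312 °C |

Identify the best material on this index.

Screen on constraints: k ≥ 4.53 W/(m·K); max service T ≥ 124 °C. Survivors: material J, material B, material A, material D.
Convert each candidate to consistent units, then evaluate M:
  material J: E = 321.3 GPa, ρ = 10270 kg/m³
  material B: E = 43.64 GPa, ρ = 1790 kg/m³
  material A: E = 109.6 GPa, ρ = 4540 kg/m³
  material D: E = 104.9 GPa, ρ = 4513 kg/m³
  material B: M = 1.97×10⁻³
  material A: M = 1.05×10⁻³
  material D: M = 1.05×10⁻³
  material J: M = 0.667×10⁻³
Material B has the largest M.

material B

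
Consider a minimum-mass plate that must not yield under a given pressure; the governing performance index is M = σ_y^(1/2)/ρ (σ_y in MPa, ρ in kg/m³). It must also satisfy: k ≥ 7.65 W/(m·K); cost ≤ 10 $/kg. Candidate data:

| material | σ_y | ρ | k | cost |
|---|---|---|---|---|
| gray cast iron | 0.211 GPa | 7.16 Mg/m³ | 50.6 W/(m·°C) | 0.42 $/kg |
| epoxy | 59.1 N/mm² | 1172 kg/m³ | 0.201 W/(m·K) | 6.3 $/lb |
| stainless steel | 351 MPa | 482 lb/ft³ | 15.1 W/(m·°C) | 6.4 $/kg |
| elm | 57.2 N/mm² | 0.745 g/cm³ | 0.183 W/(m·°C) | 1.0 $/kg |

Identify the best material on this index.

stainless steel

Screen on constraints: k ≥ 7.65 W/(m·K); cost ≤ 10 $/kg. Survivors: gray cast iron, stainless steel.
Normalizing units and computing the index:
  gray cast iron: σ_y = 211.0 MPa, ρ = 7160 kg/m³
  stainless steel: σ_y = 351.0 MPa, ρ = 7721 kg/m³
  stainless steel: M = 2.43×10⁻³
  gray cast iron: M = 2.03×10⁻³
Highest index: stainless steel.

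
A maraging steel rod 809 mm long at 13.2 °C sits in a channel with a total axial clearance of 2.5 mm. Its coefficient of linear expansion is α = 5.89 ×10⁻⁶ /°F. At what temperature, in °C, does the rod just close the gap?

305 °C

α = 5.89×10⁻⁶/°F × 9/5 = 10.6×10⁻⁶/K.
α·L₀·ΔT = 2.5 mm ⇒ ΔT = 2.5 / (10.6×10⁻⁶ × 809.0) = 291.5 K.
T = 13.2 + 291.5 = 304.7 °C.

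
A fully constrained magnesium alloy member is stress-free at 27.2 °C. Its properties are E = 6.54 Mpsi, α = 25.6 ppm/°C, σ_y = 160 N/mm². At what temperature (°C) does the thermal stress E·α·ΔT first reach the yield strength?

166 °C

E = 6.54 Mpsi = 45.09 GPa.
σ_y = 160 N/mm² = 160.0 MPa.
E·α·ΔT = 160.0 MPa ⇒ ΔT = 160.0 / (45.09×10³ × 25.6×10⁻⁶) = 138.6 K.
T = 27.2 + 138.6 = 165.8 °C.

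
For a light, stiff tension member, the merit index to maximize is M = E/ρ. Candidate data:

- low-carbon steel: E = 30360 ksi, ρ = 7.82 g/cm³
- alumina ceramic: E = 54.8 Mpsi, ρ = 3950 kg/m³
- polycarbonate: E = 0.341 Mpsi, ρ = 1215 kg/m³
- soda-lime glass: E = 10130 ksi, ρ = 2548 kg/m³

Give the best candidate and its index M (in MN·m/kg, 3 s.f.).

alumina ceramic, M = 95.7 MN·m/kg

After converting to SI:
  low-carbon steel: E = 209.3 GPa, ρ = 7820 kg/m³
  alumina ceramic: E = 377.8 GPa, ρ = 3950 kg/m³
  polycarbonate: E = 2.351 GPa, ρ = 1215 kg/m³
  soda-lime glass: E = 69.84 GPa, ρ = 2548 kg/m³
  alumina ceramic: M = 95.7 MN·m/kg
  soda-lime glass: M = 27.4 MN·m/kg
  low-carbon steel: M = 26.8 MN·m/kg
  polycarbonate: M = 1.94 MN·m/kg
Alumina ceramic ranks first.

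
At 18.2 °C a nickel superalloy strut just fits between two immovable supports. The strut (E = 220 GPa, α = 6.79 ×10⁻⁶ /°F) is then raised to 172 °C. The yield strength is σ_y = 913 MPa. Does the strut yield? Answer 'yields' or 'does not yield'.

α = 6.79×10⁻⁶/°F × 9/5 = 12.2×10⁻⁶/K.
ΔT = 153.8 K. Constrained thermal stress σ = E·α·ΔT = 220.0×10³ MPa × 12.2×10⁻⁶ × 153.8 = 414 MPa (compressive).
Compare to σ_y = 913 MPa: σ < σ_y, so it does not yield.

does not yield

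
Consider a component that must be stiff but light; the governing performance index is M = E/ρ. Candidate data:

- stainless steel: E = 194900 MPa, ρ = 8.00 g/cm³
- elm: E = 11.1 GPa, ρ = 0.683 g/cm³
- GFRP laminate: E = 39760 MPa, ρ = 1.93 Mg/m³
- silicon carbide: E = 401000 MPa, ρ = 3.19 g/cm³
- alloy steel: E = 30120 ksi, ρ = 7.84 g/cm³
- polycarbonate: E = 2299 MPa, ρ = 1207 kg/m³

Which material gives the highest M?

In SI units:
  stainless steel: E = 194.9 GPa, ρ = 8000 kg/m³
  elm: E = 11.10 GPa, ρ = 683.0 kg/m³
  GFRP laminate: E = 39.76 GPa, ρ = 1930 kg/m³
  silicon carbide: E = 401.0 GPa, ρ = 3190 kg/m³
  alloy steel: E = 207.7 GPa, ρ = 7840 kg/m³
  polycarbonate: E = 2.299 GPa, ρ = 1207 kg/m³
  silicon carbide: M = 126 MN·m/kg
  alloy steel: M = 26.5 MN·m/kg
  stainless steel: M = 24.4 MN·m/kg
  GFRP laminate: M = 20.6 MN·m/kg
  elm: M = 16.3 MN·m/kg
  polycarbonate: M = 1.90 MN·m/kg
Highest index: silicon carbide.

silicon carbide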